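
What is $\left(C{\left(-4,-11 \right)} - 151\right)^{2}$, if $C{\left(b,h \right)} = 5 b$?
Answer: $29241$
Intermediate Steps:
$\left(C{\left(-4,-11 \right)} - 151\right)^{2} = \left(5 \left(-4\right) - 151\right)^{2} = \left(-20 - 151\right)^{2} = \left(-171\right)^{2} = 29241$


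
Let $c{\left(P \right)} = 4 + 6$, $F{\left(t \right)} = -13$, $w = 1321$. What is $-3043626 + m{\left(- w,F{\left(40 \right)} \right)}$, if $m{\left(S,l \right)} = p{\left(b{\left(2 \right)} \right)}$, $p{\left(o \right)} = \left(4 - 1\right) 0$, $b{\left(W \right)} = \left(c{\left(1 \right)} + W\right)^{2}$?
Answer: $-3043626$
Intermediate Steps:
$c{\left(P \right)} = 10$
$b{\left(W \right)} = \left(10 + W\right)^{2}$
$p{\left(o \right)} = 0$ ($p{\left(o \right)} = 3 \cdot 0 = 0$)
$m{\left(S,l \right)} = 0$
$-3043626 + m{\left(- w,F{\left(40 \right)} \right)} = -3043626 + 0 = -3043626$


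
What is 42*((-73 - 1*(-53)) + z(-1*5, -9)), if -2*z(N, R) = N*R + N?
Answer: -1680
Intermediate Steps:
z(N, R) = -N/2 - N*R/2 (z(N, R) = -(N*R + N)/2 = -(N + N*R)/2 = -N/2 - N*R/2)
42*((-73 - 1*(-53)) + z(-1*5, -9)) = 42*((-73 - 1*(-53)) - (-1*5)*(1 - 9)/2) = 42*((-73 + 53) - 1/2*(-5)*(-8)) = 42*(-20 - 20) = 42*(-40) = -1680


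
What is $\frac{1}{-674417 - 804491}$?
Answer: $- \frac{1}{1478908} \approx -6.7617 \cdot 10^{-7}$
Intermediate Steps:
$\frac{1}{-674417 - 804491} = \frac{1}{-1478908} = - \frac{1}{1478908}$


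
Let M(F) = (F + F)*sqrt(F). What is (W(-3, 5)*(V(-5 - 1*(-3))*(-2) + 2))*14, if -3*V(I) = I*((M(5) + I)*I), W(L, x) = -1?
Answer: 140/3 - 1120*sqrt(5)/3 ≈ -788.13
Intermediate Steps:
M(F) = 2*F**(3/2) (M(F) = (2*F)*sqrt(F) = 2*F**(3/2))
V(I) = -I**2*(I + 10*sqrt(5))/3 (V(I) = -I*(2*5**(3/2) + I)*I/3 = -I*(2*(5*sqrt(5)) + I)*I/3 = -I*(10*sqrt(5) + I)*I/3 = -I*(I + 10*sqrt(5))*I/3 = -I*I*(I + 10*sqrt(5))/3 = -I**2*(I + 10*sqrt(5))/3)
(W(-3, 5)*(V(-5 - 1*(-3))*(-2) + 2))*14 = -(((-5 - 1*(-3))**2*(-(-5 - 1*(-3)) - 10*sqrt(5))/3)*(-2) + 2)*14 = -(((-5 + 3)**2*(-(-5 + 3) - 10*sqrt(5))/3)*(-2) + 2)*14 = -(((1/3)*(-2)**2*(-1*(-2) - 10*sqrt(5)))*(-2) + 2)*14 = -(((1/3)*4*(2 - 10*sqrt(5)))*(-2) + 2)*14 = -((8/3 - 40*sqrt(5)/3)*(-2) + 2)*14 = -((-16/3 + 80*sqrt(5)/3) + 2)*14 = -(-10/3 + 80*sqrt(5)/3)*14 = (10/3 - 80*sqrt(5)/3)*14 = 140/3 - 1120*sqrt(5)/3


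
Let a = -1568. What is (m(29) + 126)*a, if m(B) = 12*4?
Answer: -272832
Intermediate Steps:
m(B) = 48
(m(29) + 126)*a = (48 + 126)*(-1568) = 174*(-1568) = -272832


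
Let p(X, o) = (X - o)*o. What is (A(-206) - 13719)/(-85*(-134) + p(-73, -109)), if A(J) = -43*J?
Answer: -4861/7466 ≈ -0.65108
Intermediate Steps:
p(X, o) = o*(X - o)
(A(-206) - 13719)/(-85*(-134) + p(-73, -109)) = (-43*(-206) - 13719)/(-85*(-134) - 109*(-73 - 1*(-109))) = (8858 - 13719)/(11390 - 109*(-73 + 109)) = -4861/(11390 - 109*36) = -4861/(11390 - 3924) = -4861/7466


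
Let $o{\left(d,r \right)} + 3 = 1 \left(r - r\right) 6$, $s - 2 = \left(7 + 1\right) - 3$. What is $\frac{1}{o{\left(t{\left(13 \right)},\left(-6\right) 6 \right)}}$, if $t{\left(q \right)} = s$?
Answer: $- \frac{1}{3} \approx -0.33333$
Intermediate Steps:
$s = 7$ ($s = 2 + \left(\left(7 + 1\right) - 3\right) = 2 + \left(8 - 3\right) = 2 + 5 = 7$)
$t{\left(q \right)} = 7$
$o{\left(d,r \right)} = -3$ ($o{\left(d,r \right)} = -3 + 1 \left(r - r\right) 6 = -3 + 1 \cdot 0 \cdot 6 = -3 + 0 \cdot 6 = -3 + 0 = -3$)
$\frac{1}{o{\left(t{\left(13 \right)},\left(-6\right) 6 \right)}} = \frac{1}{-3} = - \frac{1}{3}$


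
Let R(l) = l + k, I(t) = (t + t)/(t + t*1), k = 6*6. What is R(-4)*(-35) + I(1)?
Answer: -1119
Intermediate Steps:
k = 36
I(t) = 1 (I(t) = (2*t)/(t + t) = (2*t)/((2*t)) = (2*t)*(1/(2*t)) = 1)
R(l) = 36 + l (R(l) = l + 36 = 36 + l)
R(-4)*(-35) + I(1) = (36 - 4)*(-35) + 1 = 32*(-35) + 1 = -1120 + 1 = -1119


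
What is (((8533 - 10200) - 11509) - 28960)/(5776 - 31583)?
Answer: 42136/25807 ≈ 1.6327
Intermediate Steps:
(((8533 - 10200) - 11509) - 28960)/(5776 - 31583) = ((-1667 - 11509) - 28960)/(-25807) = (-13176 - 28960)*(-1/25807) = -42136*(-1/25807) = 42136/25807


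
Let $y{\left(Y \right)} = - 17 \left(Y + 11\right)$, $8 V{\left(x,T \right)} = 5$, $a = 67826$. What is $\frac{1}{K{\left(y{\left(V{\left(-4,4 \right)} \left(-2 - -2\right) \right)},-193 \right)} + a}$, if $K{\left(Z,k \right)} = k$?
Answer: $\frac{1}{67633} \approx 1.4786 \cdot 10^{-5}$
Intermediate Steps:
$V{\left(x,T \right)} = \frac{5}{8}$ ($V{\left(x,T \right)} = \frac{1}{8} \cdot 5 = \frac{5}{8}$)
$y{\left(Y \right)} = -187 - 17 Y$ ($y{\left(Y \right)} = - 17 \left(11 + Y\right) = -187 - 17 Y$)
$\frac{1}{K{\left(y{\left(V{\left(-4,4 \right)} \left(-2 - -2\right) \right)},-193 \right)} + a} = \frac{1}{-193 + 67826} = \frac{1}{67633}$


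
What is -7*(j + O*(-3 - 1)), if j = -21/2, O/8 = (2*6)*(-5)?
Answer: -26733/2 ≈ -13367.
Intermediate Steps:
O = -480 (O = 8*((2*6)*(-5)) = 8*(12*(-5)) = 8*(-60) = -480)
j = -21/2 (j = -21*½ = -21/2 ≈ -10.500)
-7*(j + O*(-3 - 1)) = -7*(-21/2 - 480*(-3 - 1)) = -7*(-21/2 - 480*(-4)) = -7*(-21/2 + 1920) = -7*3819/2 = -26733/2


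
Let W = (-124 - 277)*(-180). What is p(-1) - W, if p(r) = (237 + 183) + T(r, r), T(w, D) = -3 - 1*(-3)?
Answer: -71760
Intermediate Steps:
T(w, D) = 0 (T(w, D) = -3 + 3 = 0)
p(r) = 420 (p(r) = (237 + 183) + 0 = 420 + 0 = 420)
W = 72180 (W = -401*(-180) = 72180)
p(-1) - W = 420 - 1*72180 = 420 - 72180 = -71760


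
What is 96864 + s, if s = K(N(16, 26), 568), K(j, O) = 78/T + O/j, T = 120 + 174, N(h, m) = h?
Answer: 9496177/98 ≈ 96900.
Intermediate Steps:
T = 294
K(j, O) = 13/49 + O/j (K(j, O) = 78/294 + O/j = 78*(1/294) + O/j = 13/49 + O/j)
s = 3505/98 (s = 13/49 + 568/16 = 13/49 + 568*(1/16) = 13/49 + 71/2 = 3505/98 ≈ 35.765)
96864 + s = 96864 + 3505/98 = 9496177/98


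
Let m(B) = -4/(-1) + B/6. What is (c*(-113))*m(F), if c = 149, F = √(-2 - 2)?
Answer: -67348 - 16837*I/3 ≈ -67348.0 - 5612.3*I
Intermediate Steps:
F = 2*I (F = √(-4) = 2*I ≈ 2.0*I)
m(B) = 4 + B/6 (m(B) = -4*(-1) + B*(⅙) = 4 + B/6)
(c*(-113))*m(F) = (149*(-113))*(4 + (2*I)/6) = -16837*(4 + I/3) = -67348 - 16837*I/3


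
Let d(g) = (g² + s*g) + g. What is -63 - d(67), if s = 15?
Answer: -5624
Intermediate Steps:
d(g) = g² + 16*g (d(g) = (g² + 15*g) + g = g² + 16*g)
-63 - d(67) = -63 - 67*(16 + 67) = -63 - 67*83 = -63 - 1*5561 = -63 - 5561 = -5624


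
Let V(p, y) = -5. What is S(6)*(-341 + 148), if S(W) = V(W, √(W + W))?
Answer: 965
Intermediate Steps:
S(W) = -5
S(6)*(-341 + 148) = -5*(-341 + 148) = -5*(-193) = 965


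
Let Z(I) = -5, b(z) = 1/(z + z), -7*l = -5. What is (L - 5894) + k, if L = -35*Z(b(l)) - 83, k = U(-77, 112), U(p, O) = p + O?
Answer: -5767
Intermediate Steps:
l = 5/7 (l = -1/7*(-5) = 5/7 ≈ 0.71429)
U(p, O) = O + p
b(z) = 1/(2*z)
k = 35 (k = 112 - 77 = 35)
L = 92 (L = -35*(-5) - 83 = 175 - 83 = 92)
(L - 5894) + k = (92 - 5894) + 35 = -5802 + 35 = -5767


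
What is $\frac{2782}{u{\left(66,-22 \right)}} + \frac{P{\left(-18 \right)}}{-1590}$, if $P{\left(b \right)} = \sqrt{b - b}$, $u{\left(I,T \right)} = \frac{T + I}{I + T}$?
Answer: $2782$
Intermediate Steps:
$u{\left(I,T \right)} = 1$ ($u{\left(I,T \right)} = \frac{I + T}{I + T} = 1$)
$P{\left(b \right)} = 0$ ($P{\left(b \right)} = \sqrt{0} = 0$)
$\frac{2782}{u{\left(66,-22 \right)}} + \frac{P{\left(-18 \right)}}{-1590} = \frac{2782}{1} + \frac{0}{-1590} = 2782 \cdot 1 + 0 \left(- \frac{1}{1590}\right) = 2782 + 0 = 2782$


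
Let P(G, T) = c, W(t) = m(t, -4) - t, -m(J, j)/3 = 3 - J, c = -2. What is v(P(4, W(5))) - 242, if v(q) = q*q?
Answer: -238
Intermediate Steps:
m(J, j) = -9 + 3*J (m(J, j) = -3*(3 - J) = -9 + 3*J)
W(t) = -9 + 2*t (W(t) = (-9 + 3*t) - t = -9 + 2*t)
P(G, T) = -2
v(q) = q²
v(P(4, W(5))) - 242 = (-2)² - 242 = 4 - 242 = -238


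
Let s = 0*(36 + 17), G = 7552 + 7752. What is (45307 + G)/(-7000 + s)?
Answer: -60611/7000 ≈ -8.6587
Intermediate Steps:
G = 15304
s = 0 (s = 0*53 = 0)
(45307 + G)/(-7000 + s) = (45307 + 15304)/(-7000 + 0) = 60611/(-7000) = 60611*(-1/7000) = -60611/7000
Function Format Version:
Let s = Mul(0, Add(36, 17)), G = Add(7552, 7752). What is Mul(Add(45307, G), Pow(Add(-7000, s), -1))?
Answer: Rational(-60611, 7000) ≈ -8.6587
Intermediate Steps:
G = 15304
s = 0 (s = Mul(0, 53) = 0)
Mul(Add(45307, G), Pow(Add(-7000, s), -1)) = Mul(Add(45307, 15304), Pow(Add(-7000, 0), -1)) = Mul(60611, Pow(-7000, -1)) = Mul(60611, Rational(-1, 7000)) = Rational(-60611, 7000)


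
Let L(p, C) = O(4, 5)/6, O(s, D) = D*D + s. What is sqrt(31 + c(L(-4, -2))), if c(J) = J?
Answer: sqrt(1290)/6 ≈ 5.9861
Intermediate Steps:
O(s, D) = s + D**2 (O(s, D) = D**2 + s = s + D**2)
L(p, C) = 29/6 (L(p, C) = (4 + 5**2)/6 = (4 + 25)*(1/6) = 29*(1/6) = 29/6)
sqrt(31 + c(L(-4, -2))) = sqrt(31 + 29/6) = sqrt(215/6) = sqrt(1290)/6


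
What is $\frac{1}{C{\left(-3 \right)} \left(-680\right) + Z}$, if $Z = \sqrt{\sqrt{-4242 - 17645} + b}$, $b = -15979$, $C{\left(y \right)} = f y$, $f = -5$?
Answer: $- \frac{1}{10200 - \sqrt{-15979 + i \sqrt{21887}}} \approx -9.803 \cdot 10^{-5} - 1.215 \cdot 10^{-6} i$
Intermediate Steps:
$C{\left(y \right)} = - 5 y$
$Z = \sqrt{-15979 + i \sqrt{21887}}$ ($Z = \sqrt{\sqrt{-4242 - 17645} - 15979} = \sqrt{\sqrt{-21887} - 15979} = \sqrt{i \sqrt{21887} - 15979} = \sqrt{-15979 + i \sqrt{21887}} \approx 0.5852 + 126.41 i$)
$\frac{1}{C{\left(-3 \right)} \left(-680\right) + Z} = \frac{1}{\left(-5\right) \left(-3\right) \left(-680\right) + \sqrt{-15979 + i \sqrt{21887}}} = \frac{1}{15 \left(-680\right) + \sqrt{-15979 + i \sqrt{21887}}} = \frac{1}{-10200 + \sqrt{-15979 + i \sqrt{21887}}}$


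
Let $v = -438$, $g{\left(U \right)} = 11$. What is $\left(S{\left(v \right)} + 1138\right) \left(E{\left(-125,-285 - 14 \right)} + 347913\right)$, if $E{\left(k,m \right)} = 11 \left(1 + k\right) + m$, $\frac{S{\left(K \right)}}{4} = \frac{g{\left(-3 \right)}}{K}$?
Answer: $\frac{86285500000}{219} \approx 3.94 \cdot 10^{8}$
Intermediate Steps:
$S{\left(K \right)} = \frac{44}{K}$ ($S{\left(K \right)} = 4 \frac{11}{K} = \frac{44}{K}$)
$E{\left(k,m \right)} = 11 + m + 11 k$ ($E{\left(k,m \right)} = \left(11 + 11 k\right) + m = 11 + m + 11 k$)
$\left(S{\left(v \right)} + 1138\right) \left(E{\left(-125,-285 - 14 \right)} + 347913\right) = \left(\frac{44}{-438} + 1138\right) \left(\left(11 - 299 + 11 \left(-125\right)\right) + 347913\right) = \left(44 \left(- \frac{1}{438}\right) + 1138\right) \left(\left(11 - 299 - 1375\right) + 347913\right) = \left(- \frac{22}{219} + 1138\right) \left(-1663 + 347913\right) = \frac{249200}{219} \cdot 346250 = \frac{86285500000}{219}$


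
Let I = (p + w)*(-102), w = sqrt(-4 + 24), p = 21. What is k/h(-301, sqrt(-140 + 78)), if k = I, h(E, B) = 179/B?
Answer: 102*I*sqrt(62)*(-21 - 2*sqrt(5))/179 ≈ -114.29*I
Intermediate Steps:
w = 2*sqrt(5) (w = sqrt(20) = 2*sqrt(5) ≈ 4.4721)
I = -2142 - 204*sqrt(5) (I = (21 + 2*sqrt(5))*(-102) = -2142 - 204*sqrt(5) ≈ -2598.2)
k = -2142 - 204*sqrt(5) ≈ -2598.2
k/h(-301, sqrt(-140 + 78)) = (-2142 - 204*sqrt(5))/((179/(sqrt(-140 + 78)))) = (-2142 - 204*sqrt(5))/((179/(sqrt(-62)))) = (-2142 - 204*sqrt(5))/((179/((I*sqrt(62))))) = (-2142 - 204*sqrt(5))/((179*(-I*sqrt(62)/62))) = (-2142 - 204*sqrt(5))/((-179*I*sqrt(62)/62)) = (-2142 - 204*sqrt(5))*(I*sqrt(62)/179) = I*sqrt(62)*(-2142 - 204*sqrt(5))/179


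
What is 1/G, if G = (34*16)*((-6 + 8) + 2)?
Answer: 1/2176 ≈ 0.00045956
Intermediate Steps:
G = 2176 (G = 544*(2 + 2) = 544*4 = 2176)
1/G = 1/2176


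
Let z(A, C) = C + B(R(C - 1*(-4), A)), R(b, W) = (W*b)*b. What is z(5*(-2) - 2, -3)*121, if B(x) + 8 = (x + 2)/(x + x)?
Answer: -15367/12 ≈ -1280.6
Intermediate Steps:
R(b, W) = W*b²
B(x) = -8 + (2 + x)/(2*x) (B(x) = -8 + (x + 2)/(x + x) = -8 + (2 + x)/((2*x)) = -8 + (2 + x)*(1/(2*x)) = -8 + (2 + x)/(2*x))
z(A, C) = -15/2 + C + 1/(A*(4 + C)²) (z(A, C) = C + (-15/2 + 1/(A*(C - 1*(-4))²)) = C + (-15/2 + 1/(A*(C + 4)²)) = C + (-15/2 + 1/(A*(4 + C)²)) = -15/2 + C + 1/(A*(4 + C)²))
z(5*(-2) - 2, -3)*121 = (-15/2 - 3 + 1/((5*(-2) - 2)*(4 - 3)²))*121 = (-15/2 - 3 + 1/(-10 - 2*1²))*121 = (-15/2 - 3 + 1/(-12))*121 = (-15/2 - 3 - 1/12*1)*121 = (-15/2 - 3 - 1/12)*121 = -127/12*121 = -15367/12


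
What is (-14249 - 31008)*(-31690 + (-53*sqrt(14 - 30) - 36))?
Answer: 1435823582 + 9594484*I ≈ 1.4358e+9 + 9.5945e+6*I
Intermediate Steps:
(-14249 - 31008)*(-31690 + (-53*sqrt(14 - 30) - 36)) = -45257*(-31690 + (-212*I - 36)) = -45257*(-31690 + (-36 - 212*I)) = -45257*(-31726 - 212*I) = 1435823582 + 9594484*I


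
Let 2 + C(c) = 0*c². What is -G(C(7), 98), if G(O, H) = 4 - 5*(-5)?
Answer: -29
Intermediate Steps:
C(c) = -2 (C(c) = -2 + 0*c² = -2 + 0 = -2)
G(O, H) = 29 (G(O, H) = 4 + 25 = 29)
-G(C(7), 98) = -1*29 = -29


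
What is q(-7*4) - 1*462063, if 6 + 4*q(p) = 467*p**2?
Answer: -741065/2 ≈ -3.7053e+5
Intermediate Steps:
q(p) = -3/2 + 467*p**2/4 (q(p) = -3/2 + (467*p**2)/4 = -3/2 + 467*p**2/4)
q(-7*4) - 1*462063 = (-3/2 + 467*(-7*4)**2/4) - 1*462063 = (-3/2 + (467/4)*(-28)**2) - 462063 = (-3/2 + (467/4)*784) - 462063 = (-3/2 + 91532) - 462063 = 183061/2 - 462063 = -741065/2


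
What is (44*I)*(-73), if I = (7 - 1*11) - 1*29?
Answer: 105996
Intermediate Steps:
I = -33 (I = (7 - 11) - 29 = -4 - 29 = -33)
(44*I)*(-73) = (44*(-33))*(-73) = -1452*(-73) = 105996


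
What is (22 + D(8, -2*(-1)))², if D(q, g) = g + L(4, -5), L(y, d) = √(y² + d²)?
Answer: (24 + √41)² ≈ 924.35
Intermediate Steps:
L(y, d) = √(d² + y²)
D(q, g) = g + √41 (D(q, g) = g + √((-5)² + 4²) = g + √(25 + 16) = g + √41)
(22 + D(8, -2*(-1)))² = (22 + (-2*(-1) + √41))² = (22 + (2 + √41))² = (24 + √41)²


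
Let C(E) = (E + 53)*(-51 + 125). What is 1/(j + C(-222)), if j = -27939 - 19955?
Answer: -1/60400 ≈ -1.6556e-5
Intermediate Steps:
C(E) = 3922 + 74*E (C(E) = (53 + E)*74 = 3922 + 74*E)
j = -47894
1/(j + C(-222)) = 1/(-47894 + (3922 + 74*(-222))) = 1/(-47894 + (3922 - 16428)) = 1/(-47894 - 12506) = 1/(-60400) = -1/60400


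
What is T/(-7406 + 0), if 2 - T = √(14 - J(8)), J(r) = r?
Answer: -1/3703 + √6/7406 ≈ 6.0693e-5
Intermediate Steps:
T = 2 - √6 (T = 2 - √(14 - 1*8) = 2 - √(14 - 8) = 2 - √6 ≈ -0.44949)
T/(-7406 + 0) = (2 - √6)/(-7406 + 0) = (2 - √6)/(-7406) = (2 - √6)*(-1/7406) = -1/3703 + √6/7406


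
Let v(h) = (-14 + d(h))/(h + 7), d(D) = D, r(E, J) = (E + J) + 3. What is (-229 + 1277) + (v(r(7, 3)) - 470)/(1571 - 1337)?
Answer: 4895239/4680 ≈ 1046.0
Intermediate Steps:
r(E, J) = 3 + E + J
v(h) = (-14 + h)/(7 + h) (v(h) = (-14 + h)/(h + 7) = (-14 + h)/(7 + h))
(-229 + 1277) + (v(r(7, 3)) - 470)/(1571 - 1337) = (-229 + 1277) + ((-14 + (3 + 7 + 3))/(7 + (3 + 7 + 3)) - 470)/(1571 - 1337) = 1048 + ((-14 + 13)/(7 + 13) - 470)/234 = 1048 + (-1/20 - 470)*(1/234) = 1048 - 9401/20*1/234 = 1048 - 9401/4680 = 4895239/4680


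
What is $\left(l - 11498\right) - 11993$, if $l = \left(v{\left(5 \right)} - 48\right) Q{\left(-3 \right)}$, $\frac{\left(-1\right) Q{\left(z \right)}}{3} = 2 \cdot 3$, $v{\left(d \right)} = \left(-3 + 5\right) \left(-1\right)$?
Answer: $-22591$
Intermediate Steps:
$v{\left(d \right)} = -2$ ($v{\left(d \right)} = 2 \left(-1\right) = -2$)
$Q{\left(z \right)} = -18$ ($Q{\left(z \right)} = - 3 \cdot 2 \cdot 3 = \left(-3\right) 6 = -18$)
$l = 900$ ($l = \left(-2 - 48\right) \left(-18\right) = \left(-50\right) \left(-18\right) = 900$)
$\left(l - 11498\right) - 11993 = \left(900 - 11498\right) - 11993 = -10598 - 11993 = -22591$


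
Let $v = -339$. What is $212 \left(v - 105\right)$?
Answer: $-94128$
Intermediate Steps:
$212 \left(v - 105\right) = 212 \left(-339 - 105\right) = 212 \left(-444\right) = -94128$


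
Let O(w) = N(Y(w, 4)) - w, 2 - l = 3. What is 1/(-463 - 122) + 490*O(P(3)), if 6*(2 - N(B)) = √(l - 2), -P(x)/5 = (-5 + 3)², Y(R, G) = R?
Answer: 6306299/585 - 245*I*√3/3 ≈ 10780.0 - 141.45*I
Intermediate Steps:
l = -1 (l = 2 - 1*3 = 2 - 3 = -1)
P(x) = -20 (P(x) = -5*(-5 + 3)² = -5*(-2)² = -5*4 = -20)
N(B) = 2 - I*√3/6 (N(B) = 2 - √(-1 - 2)/6 = 2 - I*√3/6)
O(w) = 2 - w - I*√3/6 (O(w) = (2 - I*√3/6) - w = 2 - w - I*√3/6)
1/(-463 - 122) + 490*O(P(3)) = 1/(-463 - 122) + 490*(2 - 1*(-20) - I*√3/6) = 1/(-585) + 490*(2 + 20 - I*√3/6) = -1/585 + 490*(22 - I*√3/6) = -1/585 + (10780 - 245*I*√3/3) = 6306299/585 - 245*I*√3/3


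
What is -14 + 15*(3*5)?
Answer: 211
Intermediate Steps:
-14 + 15*(3*5) = -14 + 15*15 = -14 + 225 = 211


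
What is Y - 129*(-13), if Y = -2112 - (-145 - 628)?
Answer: 338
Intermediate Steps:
Y = -1339 (Y = -2112 - 1*(-773) = -2112 + 773 = -1339)
Y - 129*(-13) = -1339 - 129*(-13) = -1339 - 1*(-1677) = -1339 + 1677 = 338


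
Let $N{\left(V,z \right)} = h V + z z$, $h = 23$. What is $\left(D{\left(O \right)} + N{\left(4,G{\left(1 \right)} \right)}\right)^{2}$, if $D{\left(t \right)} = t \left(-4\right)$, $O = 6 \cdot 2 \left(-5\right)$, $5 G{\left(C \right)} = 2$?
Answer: $\frac{68956416}{625} \approx 1.1033 \cdot 10^{5}$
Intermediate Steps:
$G{\left(C \right)} = \frac{2}{5}$ ($G{\left(C \right)} = \frac{1}{5} \cdot 2 = \frac{2}{5}$)
$N{\left(V,z \right)} = z^{2} + 23 V$ ($N{\left(V,z \right)} = 23 V + z z = 23 V + z^{2} = z^{2} + 23 V$)
$O = -60$ ($O = 12 \left(-5\right) = -60$)
$D{\left(t \right)} = - 4 t$
$\left(D{\left(O \right)} + N{\left(4,G{\left(1 \right)} \right)}\right)^{2} = \left(\left(-4\right) \left(-60\right) + \left(\left(\frac{2}{5}\right)^{2} + 23 \cdot 4\right)\right)^{2} = \left(240 + \left(\frac{4}{25} + 92\right)\right)^{2} = \left(240 + \frac{2304}{25}\right)^{2} = \left(\frac{8304}{25}\right)^{2} = \frac{68956416}{625}$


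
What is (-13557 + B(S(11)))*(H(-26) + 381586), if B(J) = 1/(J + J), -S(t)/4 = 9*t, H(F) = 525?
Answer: -4102781213095/792 ≈ -5.1803e+9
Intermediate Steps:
S(t) = -36*t
B(J) = 1/(2*J)
(-13557 + B(S(11)))*(H(-26) + 381586) = (-13557 + 1/(2*((-36*11))))*(525 + 381586) = (-13557 + (1/2)/(-396))*382111 = (-13557 + (1/2)*(-1/396))*382111 = (-13557 - 1/792)*382111 = -10737145/792*382111 = -4102781213095/792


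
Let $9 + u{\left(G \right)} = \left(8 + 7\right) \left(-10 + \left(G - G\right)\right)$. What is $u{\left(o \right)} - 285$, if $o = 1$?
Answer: $-444$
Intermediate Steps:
$u{\left(G \right)} = -159$ ($u{\left(G \right)} = -9 + \left(8 + 7\right) \left(-10 + \left(G - G\right)\right) = -9 + 15 \left(-10 + 0\right) = -9 + 15 \left(-10\right) = -9 - 150 = -159$)
$u{\left(o \right)} - 285 = -159 - 285 = -444$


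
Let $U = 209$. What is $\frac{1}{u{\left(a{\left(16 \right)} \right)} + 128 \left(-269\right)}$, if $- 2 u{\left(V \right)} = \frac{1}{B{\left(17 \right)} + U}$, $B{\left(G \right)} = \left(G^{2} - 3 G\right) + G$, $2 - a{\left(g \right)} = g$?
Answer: $- \frac{928}{31952897} \approx -2.9043 \cdot 10^{-5}$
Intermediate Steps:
$a{\left(g \right)} = 2 - g$
$B{\left(G \right)} = G^{2} - 2 G$
$u{\left(V \right)} = - \frac{1}{928}$ ($u{\left(V \right)} = - \frac{1}{2 \left(17 \left(-2 + 17\right) + 209\right)} = - \frac{1}{2 \left(17 \cdot 15 + 209\right)} = - \frac{1}{2 \left(255 + 209\right)} = - \frac{1}{2 \cdot 464} = \left(- \frac{1}{2}\right) \frac{1}{464} = - \frac{1}{928}$)
$\frac{1}{u{\left(a{\left(16 \right)} \right)} + 128 \left(-269\right)} = \frac{1}{- \frac{1}{928} + 128 \left(-269\right)} = \frac{1}{- \frac{1}{928} - 34432} = \frac{1}{- \frac{31952897}{928}} = - \frac{928}{31952897}$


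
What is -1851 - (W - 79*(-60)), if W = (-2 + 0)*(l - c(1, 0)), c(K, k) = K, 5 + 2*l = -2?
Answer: -6600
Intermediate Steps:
l = -7/2 (l = -5/2 + (½)*(-2) = -5/2 - 1 = -7/2 ≈ -3.5000)
W = 9 (W = (-2 + 0)*(-7/2 - 1*1) = -2*(-7/2 - 1) = -2*(-9/2) = 9)
-1851 - (W - 79*(-60)) = -1851 - (9 - 79*(-60)) = -1851 - (9 + 4740) = -1851 - 1*4749 = -1851 - 4749 = -6600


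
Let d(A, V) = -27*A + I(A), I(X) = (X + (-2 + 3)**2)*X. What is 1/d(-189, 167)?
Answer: 1/40635 ≈ 2.4609e-5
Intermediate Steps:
I(X) = X*(1 + X) (I(X) = (X + 1**2)*X = (X + 1)*X = (1 + X)*X = X*(1 + X))
d(A, V) = -27*A + A*(1 + A)
1/d(-189, 167) = 1/(-189*(-26 - 189)) = 1/(-189*(-215)) = 1/40635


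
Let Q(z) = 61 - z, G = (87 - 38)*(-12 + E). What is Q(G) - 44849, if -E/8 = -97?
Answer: -82224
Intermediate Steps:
E = 776 (E = -8*(-97) = 776)
G = 37436 (G = (87 - 38)*(-12 + 776) = 49*764 = 37436)
Q(G) - 44849 = (61 - 1*37436) - 44849 = (61 - 37436) - 44849 = -37375 - 44849 = -82224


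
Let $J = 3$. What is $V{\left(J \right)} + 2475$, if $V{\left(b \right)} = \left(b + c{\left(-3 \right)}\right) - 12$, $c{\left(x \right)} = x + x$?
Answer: $2460$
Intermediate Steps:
$c{\left(x \right)} = 2 x$
$V{\left(b \right)} = -18 + b$ ($V{\left(b \right)} = \left(b + 2 \left(-3\right)\right) - 12 = \left(b - 6\right) - 12 = \left(-6 + b\right) - 12 = -18 + b$)
$V{\left(J \right)} + 2475 = \left(-18 + 3\right) + 2475 = -15 + 2475 = 2460$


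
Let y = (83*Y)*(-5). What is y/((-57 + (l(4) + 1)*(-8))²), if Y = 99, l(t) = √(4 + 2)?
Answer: -189360765/14753281 + 42728400*√6/14753281 ≈ -5.7410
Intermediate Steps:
l(t) = √6
y = -41085 (y = (83*99)*(-5) = 8217*(-5) = -41085)
y/((-57 + (l(4) + 1)*(-8))²) = -41085/(-57 + (√6 + 1)*(-8))² = -41085/(-57 + (1 + √6)*(-8))² = -41085/(-57 + (-8 - 8*√6))² = -41085/(-65 - 8*√6)²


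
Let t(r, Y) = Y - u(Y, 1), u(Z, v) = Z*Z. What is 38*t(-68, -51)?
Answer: -100776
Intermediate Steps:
u(Z, v) = Z²
t(r, Y) = Y - Y²
38*t(-68, -51) = 38*(-51*(1 - 1*(-51))) = 38*(-51*(1 + 51)) = 38*(-51*52) = 38*(-2652) = -100776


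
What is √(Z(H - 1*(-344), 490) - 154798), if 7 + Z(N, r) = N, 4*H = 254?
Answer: I*√617590/2 ≈ 392.93*I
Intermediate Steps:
H = 127/2 (H = (¼)*254 = 127/2 ≈ 63.500)
Z(N, r) = -7 + N
√(Z(H - 1*(-344), 490) - 154798) = √((-7 + (127/2 - 1*(-344))) - 154798) = √((-7 + (127/2 + 344)) - 154798) = √((-7 + 815/2) - 154798) = √(801/2 - 154798) = √(-308795/2) = I*√617590/2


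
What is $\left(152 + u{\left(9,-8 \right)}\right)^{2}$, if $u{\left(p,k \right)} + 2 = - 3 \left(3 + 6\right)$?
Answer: $15129$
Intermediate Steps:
$u{\left(p,k \right)} = -29$ ($u{\left(p,k \right)} = -2 - 3 \left(3 + 6\right) = -2 - 27 = -29$)
$\left(152 + u{\left(9,-8 \right)}\right)^{2} = \left(152 - 29\right)^{2} = 123^{2} = 15129$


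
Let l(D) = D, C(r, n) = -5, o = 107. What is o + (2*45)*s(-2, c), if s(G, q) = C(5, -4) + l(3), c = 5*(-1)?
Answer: -73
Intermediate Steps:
c = -5
s(G, q) = -2 (s(G, q) = -5 + 3 = -2)
o + (2*45)*s(-2, c) = 107 + (2*45)*(-2) = 107 + 90*(-2) = 107 - 180 = -73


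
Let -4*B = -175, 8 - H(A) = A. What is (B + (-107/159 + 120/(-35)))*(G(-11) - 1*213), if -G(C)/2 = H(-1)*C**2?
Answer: -140682455/1484 ≈ -94800.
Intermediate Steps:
H(A) = 8 - A
B = 175/4 (B = -1/4*(-175) = 175/4 ≈ 43.750)
G(C) = -18*C**2 (G(C) = -2*(8 - 1*(-1))*C**2 = -2*(8 + 1)*C**2 = -18*C**2)
(B + (-107/159 + 120/(-35)))*(G(-11) - 1*213) = (175/4 + (-107/159 + 120/(-35)))*(-18*(-11)**2 - 1*213) = (175/4 + (-107*1/159 + 120*(-1/35)))*(-18*121 - 213) = (175/4 + (-107/159 - 24/7))*(-2178 - 213) = (175/4 - 4565/1113)*(-2391) = (176515/4452)*(-2391) = -140682455/1484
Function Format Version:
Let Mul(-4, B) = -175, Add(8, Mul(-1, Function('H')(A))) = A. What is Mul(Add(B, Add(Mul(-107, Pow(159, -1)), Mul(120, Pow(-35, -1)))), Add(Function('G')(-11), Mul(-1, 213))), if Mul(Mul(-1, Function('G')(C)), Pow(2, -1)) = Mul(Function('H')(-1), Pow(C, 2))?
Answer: Rational(-140682455, 1484) ≈ -94800.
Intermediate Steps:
Function('H')(A) = Add(8, Mul(-1, A))
B = Rational(175, 4) (B = Mul(Rational(-1, 4), -175) = Rational(175, 4) ≈ 43.750)
Function('G')(C) = Mul(-18, Pow(C, 2)) (Function('G')(C) = Mul(-2, Mul(Add(8, Mul(-1, -1)), Pow(C, 2))) = Mul(-2, Mul(Add(8, 1), Pow(C, 2))) = Mul(-2, Mul(9, Pow(C, 2))) = Mul(-18, Pow(C, 2)))
Mul(Add(B, Add(Mul(-107, Pow(159, -1)), Mul(120, Pow(-35, -1)))), Add(Function('G')(-11), Mul(-1, 213))) = Mul(Add(Rational(175, 4), Add(Mul(-107, Pow(159, -1)), Mul(120, Pow(-35, -1)))), Add(Mul(-18, Pow(-11, 2)), Mul(-1, 213))) = Mul(Add(Rational(175, 4), Add(Mul(-107, Rational(1, 159)), Mul(120, Rational(-1, 35)))), Add(Mul(-18, 121), -213)) = Mul(Add(Rational(175, 4), Add(Rational(-107, 159), Rational(-24, 7))), Add(-2178, -213)) = Mul(Add(Rational(175, 4), Rational(-4565, 1113)), -2391) = Mul(Rational(176515, 4452), -2391) = Rational(-140682455, 1484)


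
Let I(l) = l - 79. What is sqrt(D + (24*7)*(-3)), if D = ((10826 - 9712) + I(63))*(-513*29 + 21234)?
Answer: 3*sqrt(775498) ≈ 2641.9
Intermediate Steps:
I(l) = -79 + l
D = 6979986 (D = ((10826 - 9712) + (-79 + 63))*(-513*29 + 21234) = (1114 - 16)*(-14877 + 21234) = 1098*6357 = 6979986)
sqrt(D + (24*7)*(-3)) = sqrt(6979986 + (24*7)*(-3)) = sqrt(6979986 + 168*(-3)) = sqrt(6979986 - 504) = sqrt(6979482) = 3*sqrt(775498)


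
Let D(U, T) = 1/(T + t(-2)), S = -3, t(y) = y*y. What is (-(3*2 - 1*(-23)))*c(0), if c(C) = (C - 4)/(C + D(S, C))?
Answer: 464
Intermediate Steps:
t(y) = y**2
D(U, T) = 1/(4 + T) (D(U, T) = 1/(T + (-2)**2) = 1/(T + 4) = 1/(4 + T))
c(C) = (-4 + C)/(C + 1/(4 + C)) (c(C) = (C - 4)/(C + 1/(4 + C)) = (-4 + C)/(C + 1/(4 + C)))
(-(3*2 - 1*(-23)))*c(0) = (-(3*2 - 1*(-23)))*((-4 + 0)*(4 + 0)/(1 + 0*(4 + 0))) = (-(6 + 23))*(-4*4/(1 + 0*4)) = (-1*29)*(-4*4/(1 + 0)) = -29*(-4)*4/1 = -29*(-4)*4 = -29*(-16) = 464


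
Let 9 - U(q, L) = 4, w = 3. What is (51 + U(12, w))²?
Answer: 3136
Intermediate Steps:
U(q, L) = 5 (U(q, L) = 9 - 1*4 = 9 - 4 = 5)
(51 + U(12, w))² = (51 + 5)² = 56² = 3136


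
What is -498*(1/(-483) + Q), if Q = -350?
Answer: 28062466/161 ≈ 1.7430e+5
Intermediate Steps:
-498*(1/(-483) + Q) = -498*(1/(-483) - 350) = -498*(-1/483 - 350) = -498*(-169051/483) = 28062466/161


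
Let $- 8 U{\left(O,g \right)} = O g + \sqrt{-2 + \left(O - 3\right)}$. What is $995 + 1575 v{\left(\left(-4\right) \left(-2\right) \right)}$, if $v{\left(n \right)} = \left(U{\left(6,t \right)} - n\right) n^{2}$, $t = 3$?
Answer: $-1044805$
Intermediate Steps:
$U{\left(O,g \right)} = - \frac{\sqrt{-5 + O}}{8} - \frac{O g}{8}$ ($U{\left(O,g \right)} = - \frac{O g + \sqrt{-2 + \left(O - 3\right)}}{8} = - \frac{O g + \sqrt{-2 + \left(-3 + O\right)}}{8} = - \frac{O g + \sqrt{-5 + O}}{8} = - \frac{\sqrt{-5 + O} + O g}{8} = - \frac{\sqrt{-5 + O}}{8} - \frac{O g}{8}$)
$v{\left(n \right)} = n^{2} \left(- \frac{19}{8} - n\right)$ ($v{\left(n \right)} = \left(\left(- \frac{\sqrt{-5 + 6}}{8} - \frac{3}{4} \cdot 3\right) - n\right) n^{2} = \left(\left(- \frac{\sqrt{1}}{8} - \frac{9}{4}\right) - n\right) n^{2} = \left(\left(\left(- \frac{1}{8}\right) 1 - \frac{9}{4}\right) - n\right) n^{2} = \left(\left(- \frac{1}{8} - \frac{9}{4}\right) - n\right) n^{2} = \left(- \frac{19}{8} - n\right) n^{2} = n^{2} \left(- \frac{19}{8} - n\right)$)
$995 + 1575 v{\left(\left(-4\right) \left(-2\right) \right)} = 995 + 1575 \left(\left(-4\right) \left(-2\right)\right)^{2} \left(- \frac{19}{8} - \left(-4\right) \left(-2\right)\right) = 995 + 1575 \cdot 8^{2} \left(- \frac{19}{8} - 8\right) = 995 + 1575 \cdot 64 \left(- \frac{19}{8} - 8\right) = 995 + 1575 \cdot 64 \left(- \frac{83}{8}\right) = 995 + 1575 \left(-664\right) = 995 - 1045800 = -1044805$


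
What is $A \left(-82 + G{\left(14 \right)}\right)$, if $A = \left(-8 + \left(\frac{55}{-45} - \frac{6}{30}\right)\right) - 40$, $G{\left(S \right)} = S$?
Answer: $\frac{151232}{45} \approx 3360.7$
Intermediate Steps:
$A = - \frac{2224}{45}$ ($A = \left(-8 + \left(55 \left(- \frac{1}{45}\right) - \frac{1}{5}\right)\right) - 40 = \left(-8 - \frac{64}{45}\right) - 40 = - \frac{424}{45} - 40 = - \frac{2224}{45} \approx -49.422$)
$A \left(-82 + G{\left(14 \right)}\right) = - \frac{2224 \left(-82 + 14\right)}{45} = \left(- \frac{2224}{45}\right) \left(-68\right) = \frac{151232}{45}$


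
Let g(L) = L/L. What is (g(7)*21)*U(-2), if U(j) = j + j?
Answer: -84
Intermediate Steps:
U(j) = 2*j
g(L) = 1
(g(7)*21)*U(-2) = (1*21)*(2*(-2)) = 21*(-4) = -84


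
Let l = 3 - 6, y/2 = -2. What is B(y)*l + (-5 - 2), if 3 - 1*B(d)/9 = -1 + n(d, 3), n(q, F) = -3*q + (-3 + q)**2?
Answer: 1532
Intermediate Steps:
y = -4 (y = 2*(-2) = -4)
n(q, F) = (-3 + q)**2 - 3*q
B(d) = 36 - 9*(-3 + d)**2 + 27*d (B(d) = 27 - 9*(-1 + ((-3 + d)**2 - 3*d)) = 27 - 9*(-1 + (-3 + d)**2 - 3*d) = 27 + (9 - 9*(-3 + d)**2 + 27*d) = 36 - 9*(-3 + d)**2 + 27*d)
l = -3
B(y)*l + (-5 - 2) = (-45 - 9*(-4)**2 + 81*(-4))*(-3) + (-5 - 2) = (-45 - 9*16 - 324)*(-3) - 7 = (-45 - 144 - 324)*(-3) - 7 = -513*(-3) - 7 = 1539 - 7 = 1532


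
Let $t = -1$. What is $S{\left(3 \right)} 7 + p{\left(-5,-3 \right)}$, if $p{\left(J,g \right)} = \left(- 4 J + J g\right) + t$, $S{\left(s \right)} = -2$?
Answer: $20$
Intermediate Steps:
$p{\left(J,g \right)} = -1 - 4 J + J g$ ($p{\left(J,g \right)} = \left(- 4 J + J g\right) - 1 = -1 - 4 J + J g$)
$S{\left(3 \right)} 7 + p{\left(-5,-3 \right)} = \left(-2\right) 7 - -34 = -14 + \left(-1 + 20 + 15\right) = -14 + 34 = 20$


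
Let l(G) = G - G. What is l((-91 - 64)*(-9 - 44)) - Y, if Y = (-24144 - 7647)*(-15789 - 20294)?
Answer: -1147114653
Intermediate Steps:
l(G) = 0
Y = 1147114653 (Y = -31791*(-36083) = 1147114653)
l((-91 - 64)*(-9 - 44)) - Y = 0 - 1*1147114653 = 0 - 1147114653 = -1147114653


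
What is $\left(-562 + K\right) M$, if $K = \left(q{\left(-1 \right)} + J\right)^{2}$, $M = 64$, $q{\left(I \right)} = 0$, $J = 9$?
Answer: $-30784$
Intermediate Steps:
$K = 81$ ($K = \left(0 + 9\right)^{2} = 9^{2} = 81$)
$\left(-562 + K\right) M = \left(-562 + 81\right) 64 = \left(-481\right) 64 = -30784$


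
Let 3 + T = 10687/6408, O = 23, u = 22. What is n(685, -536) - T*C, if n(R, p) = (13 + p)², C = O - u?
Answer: 1752782369/6408 ≈ 2.7353e+5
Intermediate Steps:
C = 1 (C = 23 - 1*22 = 23 - 22 = 1)
T = -8537/6408 (T = -3 + 10687/6408 = -8537/6408 ≈ -1.3322)
n(685, -536) - T*C = (13 - 536)² - (-8537)/6408 = (-523)² - 1*(-8537/6408) = 273529 + 8537/6408 = 1752782369/6408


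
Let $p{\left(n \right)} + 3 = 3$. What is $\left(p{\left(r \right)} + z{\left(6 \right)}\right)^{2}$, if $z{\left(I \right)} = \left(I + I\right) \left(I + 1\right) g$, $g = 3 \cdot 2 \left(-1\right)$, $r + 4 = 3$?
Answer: $254016$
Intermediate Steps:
$r = -1$ ($r = -4 + 3 = -1$)
$p{\left(n \right)} = 0$ ($p{\left(n \right)} = -3 + 3 = 0$)
$g = -6$ ($g = 6 \left(-1\right) = -6$)
$z{\left(I \right)} = - 12 I \left(1 + I\right)$ ($z{\left(I \right)} = \left(I + I\right) \left(I + 1\right) \left(-6\right) = 2 I \left(1 + I\right) \left(-6\right) = - 12 I \left(1 + I\right)$)
$\left(p{\left(r \right)} + z{\left(6 \right)}\right)^{2} = \left(0 - 72 \left(1 + 6\right)\right)^{2} = \left(0 - 72 \cdot 7\right)^{2} = \left(0 - 504\right)^{2} = \left(-504\right)^{2} = 254016$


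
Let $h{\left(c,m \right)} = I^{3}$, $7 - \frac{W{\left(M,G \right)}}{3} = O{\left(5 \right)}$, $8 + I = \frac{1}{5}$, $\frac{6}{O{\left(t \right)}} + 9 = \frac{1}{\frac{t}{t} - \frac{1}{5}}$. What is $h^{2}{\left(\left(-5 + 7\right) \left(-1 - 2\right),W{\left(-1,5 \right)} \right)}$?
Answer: $\frac{3518743761}{15625} \approx 2.252 \cdot 10^{5}$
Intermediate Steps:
$O{\left(t \right)} = - \frac{24}{31}$ ($O{\left(t \right)} = \frac{6}{-9 + \frac{1}{\frac{t}{t} - \frac{1}{5}}} = \frac{6}{-9 + \frac{1}{1 - \frac{1}{5}}} = \frac{6}{-9 + \frac{1}{\frac{4}{5}}} = \frac{6}{-9 + \frac{5}{4}} = \frac{6}{- \frac{31}{4}} = 6 \left(- \frac{4}{31}\right) = - \frac{24}{31}$)
$I = - \frac{39}{5}$ ($I = -8 + \frac{1}{5} = - \frac{39}{5} \approx -7.8$)
$W{\left(M,G \right)} = \frac{723}{31}$ ($W{\left(M,G \right)} = 21 - - \frac{72}{31} = 21 + \frac{72}{31} = \frac{723}{31}$)
$h{\left(c,m \right)} = - \frac{59319}{125}$ ($h{\left(c,m \right)} = \left(- \frac{39}{5}\right)^{3} = - \frac{59319}{125}$)
$h^{2}{\left(\left(-5 + 7\right) \left(-1 - 2\right),W{\left(-1,5 \right)} \right)} = \left(- \frac{59319}{125}\right)^{2} = \frac{3518743761}{15625}$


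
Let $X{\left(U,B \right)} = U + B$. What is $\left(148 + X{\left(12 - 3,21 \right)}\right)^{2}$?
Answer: $31684$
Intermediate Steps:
$X{\left(U,B \right)} = B + U$
$\left(148 + X{\left(12 - 3,21 \right)}\right)^{2} = \left(148 + \left(21 + \left(12 - 3\right)\right)\right)^{2} = \left(148 + \left(21 + 9\right)\right)^{2} = \left(148 + 30\right)^{2} = 178^{2} = 31684$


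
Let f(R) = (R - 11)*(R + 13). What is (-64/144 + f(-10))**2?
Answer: 326041/81 ≈ 4025.2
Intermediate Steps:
f(R) = (-11 + R)*(13 + R)
(-64/144 + f(-10))**2 = (-64/144 + (-143 + (-10)**2 + 2*(-10)))**2 = (-64*1/144 + (-143 + 100 - 20))**2 = (-4/9 - 63)**2 = (-571/9)**2 = 326041/81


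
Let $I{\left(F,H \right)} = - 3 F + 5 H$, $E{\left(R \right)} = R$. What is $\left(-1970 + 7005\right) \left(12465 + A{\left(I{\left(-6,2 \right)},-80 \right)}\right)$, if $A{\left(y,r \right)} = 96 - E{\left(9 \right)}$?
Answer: $63199320$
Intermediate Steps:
$A{\left(y,r \right)} = 87$ ($A{\left(y,r \right)} = 96 - 9 = 87$)
$\left(-1970 + 7005\right) \left(12465 + A{\left(I{\left(-6,2 \right)},-80 \right)}\right) = \left(-1970 + 7005\right) \left(12465 + 87\right) = 5035 \cdot 12552 = 63199320$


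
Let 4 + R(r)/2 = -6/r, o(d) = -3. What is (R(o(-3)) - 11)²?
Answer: 225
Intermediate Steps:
R(r) = -8 - 12/r (R(r) = -8 + 2*(-6/r) = -8 - 12/r)
(R(o(-3)) - 11)² = ((-8 - 12/(-3)) - 11)² = ((-8 - 12*(-⅓)) - 11)² = ((-8 + 4) - 11)² = (-4 - 11)² = (-15)² = 225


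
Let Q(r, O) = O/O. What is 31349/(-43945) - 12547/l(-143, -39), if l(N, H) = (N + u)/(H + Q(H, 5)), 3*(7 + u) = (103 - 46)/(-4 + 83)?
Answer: -35225689167/11061985 ≈ -3184.4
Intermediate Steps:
Q(r, O) = 1
u = -534/79 (u = -7 + ((103 - 46)/(-4 + 83))/3 = -7 + (57/79)/3 = -7 + (57*(1/79))/3 = -7 + (⅓)*(57/79) = -7 + 19/79 = -534/79 ≈ -6.7595)
l(N, H) = (-534/79 + N)/(1 + H) (l(N, H) = (N - 534/79)/(H + 1) = (-534/79 + N)/(1 + H))
31349/(-43945) - 12547/l(-143, -39) = 31349/(-43945) - 12547*(1 - 39)/(-534/79 - 143) = 31349*(-1/43945) - 12547/(-11831/79/(-38)) = -667/935 - 12547/((-1/38*(-11831/79))) = -667/935 - 12547/11831/3002 = -667/935 - 12547*3002/11831 = -667/935 - 37666094/11831 = -35225689167/11061985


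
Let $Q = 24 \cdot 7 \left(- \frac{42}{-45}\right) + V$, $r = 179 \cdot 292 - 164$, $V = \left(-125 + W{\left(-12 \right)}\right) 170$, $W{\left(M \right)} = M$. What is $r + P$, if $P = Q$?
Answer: $\frac{144854}{5} \approx 28971.0$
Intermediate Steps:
$V = -23290$ ($V = \left(-125 - 12\right) 170 = \left(-137\right) 170 = -23290$)
$r = 52104$ ($r = 52268 - 164 = 52104$)
$Q = - \frac{115666}{5}$ ($Q = 24 \cdot 7 \left(- \frac{42}{-45}\right) - 23290 = 168 \left(\left(-42\right) \left(- \frac{1}{45}\right)\right) - 23290 = 168 \cdot \frac{14}{15} - 23290 = \frac{784}{5} - 23290 = - \frac{115666}{5} \approx -23133.0$)
$P = - \frac{115666}{5} \approx -23133.0$
$r + P = 52104 - \frac{115666}{5} = \frac{144854}{5}$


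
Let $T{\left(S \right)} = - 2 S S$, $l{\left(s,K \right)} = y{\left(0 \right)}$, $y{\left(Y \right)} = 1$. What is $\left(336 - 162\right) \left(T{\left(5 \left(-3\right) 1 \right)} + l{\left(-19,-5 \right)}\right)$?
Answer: $-78126$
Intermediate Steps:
$l{\left(s,K \right)} = 1$
$T{\left(S \right)} = - 2 S^{2}$
$\left(336 - 162\right) \left(T{\left(5 \left(-3\right) 1 \right)} + l{\left(-19,-5 \right)}\right) = \left(336 - 162\right) \left(- 2 \left(5 \left(-3\right) 1\right)^{2} + 1\right) = 174 \left(- 2 \left(\left(-15\right) 1\right)^{2} + 1\right) = 174 \left(- 2 \left(-15\right)^{2} + 1\right) = 174 \left(\left(-2\right) 225 + 1\right) = 174 \left(-450 + 1\right) = 174 \left(-449\right) = -78126$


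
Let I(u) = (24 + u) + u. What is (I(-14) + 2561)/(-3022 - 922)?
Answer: -2557/3944 ≈ -0.64833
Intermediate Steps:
I(u) = 24 + 2*u
(I(-14) + 2561)/(-3022 - 922) = ((24 + 2*(-14)) + 2561)/(-3022 - 922) = ((24 - 28) + 2561)/(-3944) = (-4 + 2561)*(-1/3944) = 2557*(-1/3944) = -2557/3944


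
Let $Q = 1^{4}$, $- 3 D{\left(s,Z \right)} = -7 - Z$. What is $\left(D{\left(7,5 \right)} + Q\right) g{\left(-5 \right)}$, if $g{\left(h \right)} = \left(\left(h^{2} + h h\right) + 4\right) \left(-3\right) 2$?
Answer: $-1620$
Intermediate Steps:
$D{\left(s,Z \right)} = \frac{7}{3} + \frac{Z}{3}$ ($D{\left(s,Z \right)} = - \frac{-7 - Z}{3} = \frac{7}{3} + \frac{Z}{3}$)
$Q = 1$
$g{\left(h \right)} = -24 - 12 h^{2}$ ($g{\left(h \right)} = \left(\left(h^{2} + h^{2}\right) + 4\right) \left(-3\right) 2 = \left(2 h^{2} + 4\right) \left(-3\right) 2 = \left(4 + 2 h^{2}\right) \left(-3\right) 2 = \left(-12 - 6 h^{2}\right) 2 = -24 - 12 h^{2}$)
$\left(D{\left(7,5 \right)} + Q\right) g{\left(-5 \right)} = \left(\left(\frac{7}{3} + \frac{1}{3} \cdot 5\right) + 1\right) \left(-24 - 12 \left(-5\right)^{2}\right) = \left(\left(\frac{7}{3} + \frac{5}{3}\right) + 1\right) \left(-24 - 300\right) = \left(4 + 1\right) \left(-24 - 300\right) = 5 \left(-324\right) = -1620$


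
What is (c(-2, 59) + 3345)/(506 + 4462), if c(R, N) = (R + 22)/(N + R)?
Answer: 190685/283176 ≈ 0.67338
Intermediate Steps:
c(R, N) = (22 + R)/(N + R)
(c(-2, 59) + 3345)/(506 + 4462) = ((22 - 2)/(59 - 2) + 3345)/(506 + 4462) = (20/57 + 3345)/4968 = ((1/57)*20 + 3345)*(1/4968) = (20/57 + 3345)*(1/4968) = (190685/57)*(1/4968) = 190685/283176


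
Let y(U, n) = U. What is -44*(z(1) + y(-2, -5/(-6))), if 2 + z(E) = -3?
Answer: 308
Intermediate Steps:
z(E) = -5 (z(E) = -2 - 3 = -5)
-44*(z(1) + y(-2, -5/(-6))) = -44*(-5 - 2) = -44*(-7) = 308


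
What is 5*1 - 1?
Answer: 4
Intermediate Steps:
5*1 - 1 = 5 - 1 = 4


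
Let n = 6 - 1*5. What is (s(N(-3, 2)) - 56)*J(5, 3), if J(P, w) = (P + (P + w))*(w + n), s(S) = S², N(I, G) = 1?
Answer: -2860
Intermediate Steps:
n = 1 (n = 6 - 5 = 1)
J(P, w) = (1 + w)*(w + 2*P) (J(P, w) = (P + (P + w))*(w + 1) = (w + 2*P)*(1 + w) = (1 + w)*(w + 2*P))
(s(N(-3, 2)) - 56)*J(5, 3) = (1² - 56)*(3 + 3² + 2*5 + 2*5*3) = (1 - 56)*(3 + 9 + 10 + 30) = -55*52 = -2860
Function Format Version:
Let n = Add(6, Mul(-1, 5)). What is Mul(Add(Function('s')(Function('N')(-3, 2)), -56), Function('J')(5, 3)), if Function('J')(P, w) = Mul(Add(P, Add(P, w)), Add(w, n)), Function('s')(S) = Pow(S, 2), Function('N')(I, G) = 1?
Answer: -2860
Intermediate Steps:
n = 1 (n = Add(6, -5) = 1)
Function('J')(P, w) = Mul(Add(1, w), Add(w, Mul(2, P))) (Function('J')(P, w) = Mul(Add(P, Add(P, w)), Add(w, 1)) = Mul(Add(w, Mul(2, P)), Add(1, w)) = Mul(Add(1, w), Add(w, Mul(2, P))))
Mul(Add(Function('s')(Function('N')(-3, 2)), -56), Function('J')(5, 3)) = Mul(Add(Pow(1, 2), -56), Add(3, Pow(3, 2), Mul(2, 5), Mul(2, 5, 3))) = Mul(Add(1, -56), Add(3, 9, 10, 30)) = Mul(-55, 52) = -2860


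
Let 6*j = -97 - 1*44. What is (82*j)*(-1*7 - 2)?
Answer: 17343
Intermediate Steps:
j = -47/2 (j = (-97 - 1*44)/6 = (-97 - 44)/6 = (⅙)*(-141) = -47/2 ≈ -23.500)
(82*j)*(-1*7 - 2) = (82*(-47/2))*(-1*7 - 2) = -1927*(-7 - 2) = -1927*(-9) = 17343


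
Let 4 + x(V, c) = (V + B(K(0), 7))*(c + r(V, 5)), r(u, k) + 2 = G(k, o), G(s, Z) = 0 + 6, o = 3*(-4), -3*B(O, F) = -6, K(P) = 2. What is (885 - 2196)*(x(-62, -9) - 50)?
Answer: -322506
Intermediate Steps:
B(O, F) = 2 (B(O, F) = -1/3*(-6) = 2)
o = -12
G(s, Z) = 6
r(u, k) = 4 (r(u, k) = -2 + 6 = 4)
x(V, c) = -4 + (2 + V)*(4 + c) (x(V, c) = -4 + (V + 2)*(c + 4) = -4 + (2 + V)*(4 + c))
(885 - 2196)*(x(-62, -9) - 50) = (885 - 2196)*((4 + 2*(-9) + 4*(-62) - 62*(-9)) - 50) = -1311*((4 - 18 - 248 + 558) - 50) = -1311*(296 - 50) = -1311*246 = -322506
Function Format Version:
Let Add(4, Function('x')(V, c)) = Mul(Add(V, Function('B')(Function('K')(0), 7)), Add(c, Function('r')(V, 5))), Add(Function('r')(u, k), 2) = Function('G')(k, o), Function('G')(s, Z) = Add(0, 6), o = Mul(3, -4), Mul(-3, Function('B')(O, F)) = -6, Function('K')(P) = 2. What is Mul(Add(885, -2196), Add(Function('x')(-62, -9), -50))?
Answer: -322506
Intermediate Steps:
Function('B')(O, F) = 2 (Function('B')(O, F) = Mul(Rational(-1, 3), -6) = 2)
o = -12
Function('G')(s, Z) = 6
Function('r')(u, k) = 4 (Function('r')(u, k) = Add(-2, 6) = 4)
Function('x')(V, c) = Add(-4, Mul(Add(2, V), Add(4, c))) (Function('x')(V, c) = Add(-4, Mul(Add(V, 2), Add(c, 4))) = Add(-4, Mul(Add(2, V), Add(4, c))))
Mul(Add(885, -2196), Add(Function('x')(-62, -9), -50)) = Mul(Add(885, -2196), Add(Add(4, Mul(2, -9), Mul(4, -62), Mul(-62, -9)), -50)) = Mul(-1311, Add(Add(4, -18, -248, 558), -50)) = Mul(-1311, Add(296, -50)) = Mul(-1311, 246) = -322506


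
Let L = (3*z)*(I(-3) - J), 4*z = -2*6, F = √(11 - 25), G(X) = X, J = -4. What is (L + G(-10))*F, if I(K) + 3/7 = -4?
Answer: -43*I*√14/7 ≈ -22.984*I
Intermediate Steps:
I(K) = -31/7 (I(K) = -3/7 - 4 = -31/7)
F = I*√14 (F = √(-14) = I*√14 ≈ 3.7417*I)
z = -3 (z = (-2*6)/4 = (¼)*(-12) = -3)
L = 27/7 (L = (3*(-3))*(-31/7 - 1*(-4)) = -9*(-31/7 + 4) = -9*(-3/7) = 27/7 ≈ 3.8571)
(L + G(-10))*F = (27/7 - 10)*(I*√14) = -43*I*√14/7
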